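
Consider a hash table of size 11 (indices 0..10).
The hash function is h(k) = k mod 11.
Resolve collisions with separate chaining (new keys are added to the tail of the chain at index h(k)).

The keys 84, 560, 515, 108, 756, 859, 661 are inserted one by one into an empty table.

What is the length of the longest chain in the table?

84 -> bucket 7
560 -> bucket 10
515 -> bucket 9
108 -> bucket 9 (collision)
756 -> bucket 8
859 -> bucket 1
661 -> bucket 1 (collision)
Final buckets:
0: _
1: 859 -> 661
2: _
3: _
4: _
5: _
6: _
7: 84
8: 756
9: 515 -> 108
10: 560

2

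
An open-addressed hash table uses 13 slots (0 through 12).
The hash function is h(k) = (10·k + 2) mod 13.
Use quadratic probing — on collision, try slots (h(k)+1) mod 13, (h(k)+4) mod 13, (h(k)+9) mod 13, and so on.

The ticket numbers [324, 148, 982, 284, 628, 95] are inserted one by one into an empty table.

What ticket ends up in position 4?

95

Insert 324: h=5, slot 5 empty => index 5.
Insert 148: h=0, slot 0 empty => index 0.
Insert 982: h=7, slot 7 empty => index 7.
Insert 284: h=8, slot 8 empty => index 8.
Insert 628: h=3, slot 3 empty => index 3.
Insert 95: h=3, slot 3 occupied => index 4.
Table: [148, ∅, ∅, 628, 95, 324, ∅, 982, 284, ∅, ∅, ∅, ∅]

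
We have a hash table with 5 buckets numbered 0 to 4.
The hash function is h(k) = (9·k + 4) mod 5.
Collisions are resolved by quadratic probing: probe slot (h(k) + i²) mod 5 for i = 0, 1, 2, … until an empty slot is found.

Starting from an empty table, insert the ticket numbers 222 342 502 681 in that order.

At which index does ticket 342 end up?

3

Insert 222: h=2, slot 2 empty -> index 2.
Insert 342: h=2, slot 2 occupied -> index 3.
Insert 502: h=2, slots 2,3 occupied -> index 1.
Insert 681: h=3, slot 3 occupied -> index 4.
Table: [∅, 502, 222, 342, 681]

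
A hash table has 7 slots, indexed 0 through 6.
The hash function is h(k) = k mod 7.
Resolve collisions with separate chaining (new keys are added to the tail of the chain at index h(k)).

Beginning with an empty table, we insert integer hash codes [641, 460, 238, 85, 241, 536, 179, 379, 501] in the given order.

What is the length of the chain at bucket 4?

4

Insert 641: h=4, bucket 4 empty → new chain.
Insert 460: h=5, bucket 5 empty → new chain.
Insert 238: h=0, bucket 0 empty → new chain.
Insert 85: h=1, bucket 1 empty → new chain.
Insert 241: h=3, bucket 3 empty → new chain.
Insert 536: h=4, bucket 4 nonempty → append to chain.
Insert 179: h=4, bucket 4 nonempty → append to chain.
Insert 379: h=1, bucket 1 nonempty → append to chain.
Insert 501: h=4, bucket 4 nonempty → append to chain.
Final buckets:
0: 238
1: 85 -> 379
2: ∅
3: 241
4: 641 -> 536 -> 179 -> 501
5: 460
6: ∅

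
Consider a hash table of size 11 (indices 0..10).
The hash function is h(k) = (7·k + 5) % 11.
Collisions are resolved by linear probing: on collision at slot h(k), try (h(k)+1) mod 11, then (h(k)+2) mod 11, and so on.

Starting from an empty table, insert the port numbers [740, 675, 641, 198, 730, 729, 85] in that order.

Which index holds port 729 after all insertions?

7

740 hashes to 4; slot 4 is free => place at 4.
675 hashes to 0; slot 0 is free => place at 0.
641 hashes to 4; 4 taken => place at 5.
198 hashes to 5; 5 taken => place at 6.
730 hashes to 0; 0 taken => place at 1.
729 hashes to 4; 4,5,6 taken => place at 7.
85 hashes to 6; 6,7 taken => place at 8.
Table: [675, 730, -, -, 740, 641, 198, 729, 85, -, -]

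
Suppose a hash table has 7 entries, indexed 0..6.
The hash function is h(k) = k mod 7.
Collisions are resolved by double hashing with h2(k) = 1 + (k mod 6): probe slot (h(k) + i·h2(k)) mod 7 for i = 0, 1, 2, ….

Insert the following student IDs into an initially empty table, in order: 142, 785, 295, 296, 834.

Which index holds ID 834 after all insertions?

142: h=2 => slot 2
785: h=1 => slot 1
295: h=1, h2=2, probe 1,3 => slot 3
296: h=2, h2=3, probe 2,5 => slot 5
834: h=1, h2=1, probe 1,2,3,4 => slot 4
Table: [∅, 785, 142, 295, 834, 296, ∅]

4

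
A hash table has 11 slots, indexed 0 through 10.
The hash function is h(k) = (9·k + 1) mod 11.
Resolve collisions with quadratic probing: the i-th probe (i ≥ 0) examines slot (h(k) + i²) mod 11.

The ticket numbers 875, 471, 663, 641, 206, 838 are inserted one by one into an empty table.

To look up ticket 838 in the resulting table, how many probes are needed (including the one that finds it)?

Insert 875: h=0, slot 0 empty → index 0.
Insert 471: h=5, slot 5 empty → index 5.
Insert 663: h=6, slot 6 empty → index 6.
Insert 641: h=6, slot 6 occupied → index 7.
Insert 206: h=7, slot 7 occupied → index 8.
Insert 838: h=8, slot 8 occupied → index 9.
Table: [875, ., ., ., ., 471, 663, 641, 206, 838, .]
Lookup 838: h=8, probe 8,9 → found at 9.

2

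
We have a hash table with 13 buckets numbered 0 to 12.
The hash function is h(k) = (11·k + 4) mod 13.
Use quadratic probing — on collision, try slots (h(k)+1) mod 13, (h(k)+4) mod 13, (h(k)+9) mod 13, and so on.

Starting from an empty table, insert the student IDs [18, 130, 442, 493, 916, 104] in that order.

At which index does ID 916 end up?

9

Insert 18: h=7, slot 7 empty => index 7.
Insert 130: h=4, slot 4 empty => index 4.
Insert 442: h=4, slot 4 occupied => index 5.
Insert 493: h=6, slot 6 empty => index 6.
Insert 916: h=5, slots 5,6 occupied => index 9.
Insert 104: h=4, slots 4,5 occupied => index 8.
Table: [., ., ., ., 130, 442, 493, 18, 104, 916, ., ., .]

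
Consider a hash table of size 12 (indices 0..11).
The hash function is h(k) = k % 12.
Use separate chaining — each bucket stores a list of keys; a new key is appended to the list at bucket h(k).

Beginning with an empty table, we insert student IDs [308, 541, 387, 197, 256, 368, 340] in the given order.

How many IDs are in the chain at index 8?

308 → bucket 8
541 → bucket 1
387 → bucket 3
197 → bucket 5
256 → bucket 4
368 → bucket 8 (collision)
340 → bucket 4 (collision)
Final buckets:
0: —
1: 541
2: —
3: 387
4: 256 -> 340
5: 197
6: —
7: —
8: 308 -> 368
9: —
10: —
11: —

2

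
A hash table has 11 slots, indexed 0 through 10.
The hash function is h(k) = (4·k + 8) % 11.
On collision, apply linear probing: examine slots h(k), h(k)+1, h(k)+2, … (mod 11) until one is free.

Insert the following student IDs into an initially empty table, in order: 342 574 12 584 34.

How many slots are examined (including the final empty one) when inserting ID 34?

4

Insert 342: h=1, slot 1 empty -> index 1.
Insert 574: h=5, slot 5 empty -> index 5.
Insert 12: h=1, slot 1 occupied -> index 2.
Insert 584: h=1, slots 1,2 occupied -> index 3.
Insert 34: h=1, slots 1,2,3 occupied -> index 4.
Table: [., 342, 12, 584, 34, 574, ., ., ., ., .]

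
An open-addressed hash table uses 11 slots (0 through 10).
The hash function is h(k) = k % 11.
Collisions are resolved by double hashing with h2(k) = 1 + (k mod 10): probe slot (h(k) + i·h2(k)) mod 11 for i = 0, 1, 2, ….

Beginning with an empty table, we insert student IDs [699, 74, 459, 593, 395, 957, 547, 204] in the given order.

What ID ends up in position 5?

395

Insert 699: h=6, slot 6 empty => index 6.
Insert 74: h=8, slot 8 empty => index 8.
Insert 459: h=8, h2=10, slot 8 occupied => index 7.
Insert 593: h=10, slot 10 empty => index 10.
Insert 395: h=10, h2=6, slot 10 occupied => index 5.
Insert 957: h=0, slot 0 empty => index 0.
Insert 547: h=8, h2=8, slots 8,5 occupied => index 2.
Insert 204: h=6, h2=5, slots 6,0,5,10 occupied => index 4.
Table: [957, _, 547, _, 204, 395, 699, 459, 74, _, 593]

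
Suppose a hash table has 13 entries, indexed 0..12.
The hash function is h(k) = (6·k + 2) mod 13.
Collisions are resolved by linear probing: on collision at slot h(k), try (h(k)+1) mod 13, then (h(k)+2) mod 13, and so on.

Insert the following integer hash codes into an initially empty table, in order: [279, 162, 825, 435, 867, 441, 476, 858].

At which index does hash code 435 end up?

2

279: h=12 -> slot 12
162: h=12, probe 12,0 -> slot 0
825: h=12, probe 12,0,1 -> slot 1
435: h=12, probe 12,0,1,2 -> slot 2
867: h=4 -> slot 4
441: h=9 -> slot 9
476: h=11 -> slot 11
858: h=2, probe 2,3 -> slot 3
Table: [162, 825, 435, 858, 867, -, -, -, -, 441, -, 476, 279]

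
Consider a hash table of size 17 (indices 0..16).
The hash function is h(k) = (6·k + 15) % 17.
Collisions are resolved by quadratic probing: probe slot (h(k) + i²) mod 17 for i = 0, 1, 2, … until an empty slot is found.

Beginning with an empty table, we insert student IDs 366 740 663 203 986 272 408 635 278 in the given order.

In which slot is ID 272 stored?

7

Insert 366: h=1, slot 1 empty → index 1.
Insert 740: h=1, slot 1 occupied → index 2.
Insert 663: h=15, slot 15 empty → index 15.
Insert 203: h=9, slot 9 empty → index 9.
Insert 986: h=15, slot 15 occupied → index 16.
Insert 272: h=15, slots 15,16,2 occupied → index 7.
Insert 408: h=15, slots 15,16,2,7 occupied → index 14.
Insert 635: h=0, slot 0 empty → index 0.
Insert 278: h=0, slots 0,1 occupied → index 4.
Table: [635, 366, 740, —, 278, —, —, 272, —, 203, —, —, —, —, 408, 663, 986]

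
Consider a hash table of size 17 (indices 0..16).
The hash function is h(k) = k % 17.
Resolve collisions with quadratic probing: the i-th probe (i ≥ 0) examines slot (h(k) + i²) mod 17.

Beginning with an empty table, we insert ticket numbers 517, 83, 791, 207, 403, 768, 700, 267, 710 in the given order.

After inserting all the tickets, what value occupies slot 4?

768

517 hashes to 7; slot 7 is free => place at 7.
83 hashes to 15; slot 15 is free => place at 15.
791 hashes to 9; slot 9 is free => place at 9.
207 hashes to 3; slot 3 is free => place at 3.
403 hashes to 12; slot 12 is free => place at 12.
768 hashes to 3; 3 taken => place at 4.
700 hashes to 3; 3,4,7,12 taken => place at 2.
267 hashes to 12; 12 taken => place at 13.
710 hashes to 13; 13 taken => place at 14.
Table: [-, -, 700, 207, 768, -, -, 517, -, 791, -, -, 403, 267, 710, 83, -]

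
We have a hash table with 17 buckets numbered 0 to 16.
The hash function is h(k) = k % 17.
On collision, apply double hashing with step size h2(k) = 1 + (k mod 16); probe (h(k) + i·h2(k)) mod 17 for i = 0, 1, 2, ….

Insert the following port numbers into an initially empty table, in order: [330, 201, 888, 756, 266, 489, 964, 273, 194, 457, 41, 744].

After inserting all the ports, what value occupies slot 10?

Insert 330: h=7, slot 7 empty -> index 7.
Insert 201: h=14, slot 14 empty -> index 14.
Insert 888: h=4, slot 4 empty -> index 4.
Insert 756: h=8, slot 8 empty -> index 8.
Insert 266: h=11, slot 11 empty -> index 11.
Insert 489: h=13, slot 13 empty -> index 13.
Insert 964: h=12, slot 12 empty -> index 12.
Insert 273: h=1, slot 1 empty -> index 1.
Insert 194: h=7, h2=3, slot 7 occupied -> index 10.
Insert 457: h=15, slot 15 empty -> index 15.
Insert 41: h=7, h2=10, slot 7 occupied -> index 0.
Insert 744: h=13, h2=9, slot 13 occupied -> index 5.
Table: [41, 273, —, —, 888, 744, —, 330, 756, —, 194, 266, 964, 489, 201, 457, —]

194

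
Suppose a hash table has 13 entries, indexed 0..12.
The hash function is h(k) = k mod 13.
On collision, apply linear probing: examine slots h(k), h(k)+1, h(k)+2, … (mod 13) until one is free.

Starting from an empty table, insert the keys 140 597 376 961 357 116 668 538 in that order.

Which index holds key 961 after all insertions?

Insert 140: h=10, slot 10 empty -> index 10.
Insert 597: h=12, slot 12 empty -> index 12.
Insert 376: h=12, slot 12 occupied -> index 0.
Insert 961: h=12, slots 12,0 occupied -> index 1.
Insert 357: h=6, slot 6 empty -> index 6.
Insert 116: h=12, slots 12,0,1 occupied -> index 2.
Insert 668: h=5, slot 5 empty -> index 5.
Insert 538: h=5, slots 5,6 occupied -> index 7.
Table: [376, 961, 116, ., ., 668, 357, 538, ., ., 140, ., 597]

1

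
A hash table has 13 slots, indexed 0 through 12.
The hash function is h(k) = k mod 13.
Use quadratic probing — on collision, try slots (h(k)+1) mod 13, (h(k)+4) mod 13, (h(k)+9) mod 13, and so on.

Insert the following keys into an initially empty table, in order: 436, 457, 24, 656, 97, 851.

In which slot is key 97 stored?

10

Insert 436: h=7, slot 7 empty → index 7.
Insert 457: h=2, slot 2 empty → index 2.
Insert 24: h=11, slot 11 empty → index 11.
Insert 656: h=6, slot 6 empty → index 6.
Insert 97: h=6, slots 6,7 occupied → index 10.
Insert 851: h=6, slots 6,7,10,2 occupied → index 9.
Table: [-, -, 457, -, -, -, 656, 436, -, 851, 97, 24, -]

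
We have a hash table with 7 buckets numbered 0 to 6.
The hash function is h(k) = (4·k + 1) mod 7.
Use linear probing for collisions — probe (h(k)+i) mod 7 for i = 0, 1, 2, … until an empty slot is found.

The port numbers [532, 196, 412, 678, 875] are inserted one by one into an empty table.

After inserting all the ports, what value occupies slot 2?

Insert 532: h=1, slot 1 empty -> index 1.
Insert 196: h=1, slot 1 occupied -> index 2.
Insert 412: h=4, slot 4 empty -> index 4.
Insert 678: h=4, slot 4 occupied -> index 5.
Insert 875: h=1, slots 1,2 occupied -> index 3.
Table: [—, 532, 196, 875, 412, 678, —]

196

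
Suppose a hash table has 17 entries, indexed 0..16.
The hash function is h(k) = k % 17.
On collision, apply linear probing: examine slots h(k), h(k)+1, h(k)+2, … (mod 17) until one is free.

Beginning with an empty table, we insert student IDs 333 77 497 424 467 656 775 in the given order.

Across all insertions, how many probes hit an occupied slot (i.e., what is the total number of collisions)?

333 hashes to 10; slot 10 is free => place at 10.
77 hashes to 9; slot 9 is free => place at 9.
497 hashes to 4; slot 4 is free => place at 4.
424 hashes to 16; slot 16 is free => place at 16.
467 hashes to 8; slot 8 is free => place at 8.
656 hashes to 10; 10 taken => place at 11.
775 hashes to 10; 10,11 taken => place at 12.
Table: [_, _, _, _, 497, _, _, _, 467, 77, 333, 656, 775, _, _, _, 424]

3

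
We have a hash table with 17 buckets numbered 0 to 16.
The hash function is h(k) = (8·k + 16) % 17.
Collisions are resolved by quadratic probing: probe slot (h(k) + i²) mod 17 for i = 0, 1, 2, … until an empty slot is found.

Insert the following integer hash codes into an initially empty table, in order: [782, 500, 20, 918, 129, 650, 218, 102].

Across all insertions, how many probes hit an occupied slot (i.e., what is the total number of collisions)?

3

782: h=16 => slot 16
500: h=4 => slot 4
20: h=6 => slot 6
918: h=16, probe 16,0 => slot 0
129: h=11 => slot 11
650: h=14 => slot 14
218: h=9 => slot 9
102: h=16, probe 16,0,3 => slot 3
Table: [918, —, —, 102, 500, —, 20, —, —, 218, —, 129, —, —, 650, —, 782]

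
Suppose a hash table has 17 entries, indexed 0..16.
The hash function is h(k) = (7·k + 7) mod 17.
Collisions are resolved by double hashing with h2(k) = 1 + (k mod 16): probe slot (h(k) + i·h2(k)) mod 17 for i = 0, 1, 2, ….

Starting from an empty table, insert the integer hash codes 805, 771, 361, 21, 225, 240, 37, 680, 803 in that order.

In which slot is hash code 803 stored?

Insert 805: h=15, slot 15 empty → index 15.
Insert 771: h=15, h2=4, slot 15 occupied → index 2.
Insert 361: h=1, slot 1 empty → index 1.
Insert 21: h=1, h2=6, slot 1 occupied → index 7.
Insert 225: h=1, h2=2, slot 1 occupied → index 3.
Insert 240: h=4, slot 4 empty → index 4.
Insert 37: h=11, slot 11 empty → index 11.
Insert 680: h=7, h2=9, slot 7 occupied → index 16.
Insert 803: h=1, h2=4, slot 1 occupied → index 5.
Table: [-, 361, 771, 225, 240, 803, -, 21, -, -, -, 37, -, -, -, 805, 680]

5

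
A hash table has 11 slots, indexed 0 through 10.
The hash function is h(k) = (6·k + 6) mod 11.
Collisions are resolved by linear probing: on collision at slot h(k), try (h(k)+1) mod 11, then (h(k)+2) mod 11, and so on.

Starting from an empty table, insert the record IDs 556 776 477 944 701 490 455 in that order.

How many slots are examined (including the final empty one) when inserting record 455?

556 hashes to 9; slot 9 is free -> place at 9.
776 hashes to 9; 9 taken -> place at 10.
477 hashes to 8; slot 8 is free -> place at 8.
944 hashes to 5; slot 5 is free -> place at 5.
701 hashes to 10; 10 taken -> place at 0.
490 hashes to 9; 9,10,0 taken -> place at 1.
455 hashes to 8; 8,9,10,0,1 taken -> place at 2.
Table: [701, 490, 455, ∅, ∅, 944, ∅, ∅, 477, 556, 776]

6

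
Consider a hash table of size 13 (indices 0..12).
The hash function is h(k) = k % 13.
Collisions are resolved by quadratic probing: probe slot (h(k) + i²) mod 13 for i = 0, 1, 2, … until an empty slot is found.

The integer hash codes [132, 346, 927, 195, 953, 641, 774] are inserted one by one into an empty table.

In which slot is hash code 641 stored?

132 hashes to 2; slot 2 is free => place at 2.
346 hashes to 8; slot 8 is free => place at 8.
927 hashes to 4; slot 4 is free => place at 4.
195 hashes to 0; slot 0 is free => place at 0.
953 hashes to 4; 4 taken => place at 5.
641 hashes to 4; 4,5,8,0 taken => place at 7.
774 hashes to 7; 7,8 taken => place at 11.
Table: [195, ∅, 132, ∅, 927, 953, ∅, 641, 346, ∅, ∅, 774, ∅]

7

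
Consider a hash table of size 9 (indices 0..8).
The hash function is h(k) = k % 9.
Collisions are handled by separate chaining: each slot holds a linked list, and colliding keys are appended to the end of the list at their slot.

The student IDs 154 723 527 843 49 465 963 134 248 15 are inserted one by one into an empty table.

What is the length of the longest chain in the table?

3

154 -> bucket 1
723 -> bucket 3
527 -> bucket 5
843 -> bucket 6
49 -> bucket 4
465 -> bucket 6 (collision)
963 -> bucket 0
134 -> bucket 8
248 -> bucket 5 (collision)
15 -> bucket 6 (collision)
Final buckets:
0: 963
1: 154
2: —
3: 723
4: 49
5: 527 -> 248
6: 843 -> 465 -> 15
7: —
8: 134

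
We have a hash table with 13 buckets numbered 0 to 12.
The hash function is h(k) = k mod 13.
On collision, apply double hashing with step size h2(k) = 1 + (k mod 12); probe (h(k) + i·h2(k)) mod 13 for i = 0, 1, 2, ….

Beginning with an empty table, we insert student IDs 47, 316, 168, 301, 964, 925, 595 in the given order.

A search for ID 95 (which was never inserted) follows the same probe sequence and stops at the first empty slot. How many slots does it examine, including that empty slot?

2

47 hashes to 8; slot 8 is free → place at 8.
316 hashes to 4; slot 4 is free → place at 4.
168 hashes to 12; slot 12 is free → place at 12.
301 hashes to 2; slot 2 is free → place at 2.
964 hashes to 2, h2=5; 2 taken → place at 7.
925 hashes to 2, h2=2; 2,4 taken → place at 6.
595 hashes to 10; slot 10 is free → place at 10.
Table: [-, -, 301, -, 316, -, 925, 964, 47, -, 595, -, 168]
Lookup 95: h=4, h2=12, probe 4,3 → slot 3 empty, not found.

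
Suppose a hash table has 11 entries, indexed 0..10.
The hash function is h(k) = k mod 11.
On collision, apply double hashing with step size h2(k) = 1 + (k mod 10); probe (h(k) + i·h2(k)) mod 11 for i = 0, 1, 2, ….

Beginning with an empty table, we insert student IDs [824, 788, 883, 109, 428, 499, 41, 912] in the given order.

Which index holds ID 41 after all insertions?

1

824 hashes to 10; slot 10 is free => place at 10.
788 hashes to 7; slot 7 is free => place at 7.
883 hashes to 3; slot 3 is free => place at 3.
109 hashes to 10, h2=10; 10 taken => place at 9.
428 hashes to 10, h2=9; 10 taken => place at 8.
499 hashes to 4; slot 4 is free => place at 4.
41 hashes to 8, h2=2; 8,10 taken => place at 1.
912 hashes to 10, h2=3; 10 taken => place at 2.
Table: [_, 41, 912, 883, 499, _, _, 788, 428, 109, 824]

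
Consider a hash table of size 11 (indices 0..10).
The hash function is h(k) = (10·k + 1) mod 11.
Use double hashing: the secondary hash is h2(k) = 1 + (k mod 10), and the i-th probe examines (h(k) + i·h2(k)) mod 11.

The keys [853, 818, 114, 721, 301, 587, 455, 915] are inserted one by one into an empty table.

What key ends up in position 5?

587

853 hashes to 6; slot 6 is free => place at 6.
818 hashes to 8; slot 8 is free => place at 8.
114 hashes to 8, h2=5; 8 taken => place at 2.
721 hashes to 6, h2=2; 6,8 taken => place at 10.
301 hashes to 8, h2=2; 8,10 taken => place at 1.
587 hashes to 8, h2=8; 8 taken => place at 5.
455 hashes to 8, h2=6; 8 taken => place at 3.
915 hashes to 10, h2=6; 10,5 taken => place at 0.
Table: [915, 301, 114, 455, _, 587, 853, _, 818, _, 721]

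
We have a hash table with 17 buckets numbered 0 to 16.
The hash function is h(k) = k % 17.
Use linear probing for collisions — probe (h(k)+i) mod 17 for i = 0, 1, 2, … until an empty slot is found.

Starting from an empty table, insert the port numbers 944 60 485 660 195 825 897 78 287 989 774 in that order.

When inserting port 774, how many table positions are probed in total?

9

Insert 944: h=9, slot 9 empty -> index 9.
Insert 60: h=9, slot 9 occupied -> index 10.
Insert 485: h=9, slots 9,10 occupied -> index 11.
Insert 660: h=14, slot 14 empty -> index 14.
Insert 195: h=8, slot 8 empty -> index 8.
Insert 825: h=9, slots 9,10,11 occupied -> index 12.
Insert 897: h=13, slot 13 empty -> index 13.
Insert 78: h=10, slots 10,11,12,13,14 occupied -> index 15.
Insert 287: h=15, slot 15 occupied -> index 16.
Insert 989: h=3, slot 3 empty -> index 3.
Insert 774: h=9, slots 9,10,11,12,13,14,15,16 occupied -> index 0.
Table: [774, ., ., 989, ., ., ., ., 195, 944, 60, 485, 825, 897, 660, 78, 287]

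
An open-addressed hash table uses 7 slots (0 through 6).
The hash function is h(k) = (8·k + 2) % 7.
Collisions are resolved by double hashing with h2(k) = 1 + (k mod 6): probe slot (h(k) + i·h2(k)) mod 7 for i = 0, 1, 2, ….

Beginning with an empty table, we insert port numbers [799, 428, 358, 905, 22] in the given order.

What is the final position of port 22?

799: h=3 → slot 3
428: h=3, h2=3, probe 3,6 → slot 6
358: h=3, h2=5, probe 3,1 → slot 1
905: h=4 → slot 4
22: h=3, h2=5, probe 3,1,6,4,2 → slot 2
Table: [_, 358, 22, 799, 905, _, 428]

2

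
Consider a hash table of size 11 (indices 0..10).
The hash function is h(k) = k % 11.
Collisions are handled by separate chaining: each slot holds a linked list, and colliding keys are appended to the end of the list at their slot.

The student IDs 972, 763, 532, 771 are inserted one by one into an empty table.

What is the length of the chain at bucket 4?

972 → bucket 4
763 → bucket 4 (collision)
532 → bucket 4 (collision)
771 → bucket 1
Final buckets:
0: ∅
1: 771
2: ∅
3: ∅
4: 972 -> 763 -> 532
5: ∅
6: ∅
7: ∅
8: ∅
9: ∅
10: ∅

3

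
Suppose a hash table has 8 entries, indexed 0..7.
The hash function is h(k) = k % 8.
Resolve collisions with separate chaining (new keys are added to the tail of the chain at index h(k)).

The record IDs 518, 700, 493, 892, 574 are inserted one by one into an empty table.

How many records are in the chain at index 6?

2

518 → bucket 6
700 → bucket 4
493 → bucket 5
892 → bucket 4 (collision)
574 → bucket 6 (collision)
Final buckets:
0: -
1: -
2: -
3: -
4: 700 -> 892
5: 493
6: 518 -> 574
7: -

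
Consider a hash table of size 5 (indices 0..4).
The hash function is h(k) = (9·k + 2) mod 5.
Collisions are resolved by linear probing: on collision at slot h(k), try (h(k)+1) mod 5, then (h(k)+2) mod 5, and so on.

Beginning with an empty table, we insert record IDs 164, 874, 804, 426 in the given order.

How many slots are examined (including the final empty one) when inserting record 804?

164: h=3 -> slot 3
874: h=3, probe 3,4 -> slot 4
804: h=3, probe 3,4,0 -> slot 0
426: h=1 -> slot 1
Table: [804, 426, _, 164, 874]

3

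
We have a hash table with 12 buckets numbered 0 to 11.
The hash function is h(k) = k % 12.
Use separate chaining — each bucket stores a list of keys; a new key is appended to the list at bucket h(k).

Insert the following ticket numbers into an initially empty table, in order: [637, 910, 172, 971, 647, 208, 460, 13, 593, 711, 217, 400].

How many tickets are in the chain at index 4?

Insert 637: h=1, bucket 1 empty → new chain.
Insert 910: h=10, bucket 10 empty → new chain.
Insert 172: h=4, bucket 4 empty → new chain.
Insert 971: h=11, bucket 11 empty → new chain.
Insert 647: h=11, bucket 11 nonempty → append to chain.
Insert 208: h=4, bucket 4 nonempty → append to chain.
Insert 460: h=4, bucket 4 nonempty → append to chain.
Insert 13: h=1, bucket 1 nonempty → append to chain.
Insert 593: h=5, bucket 5 empty → new chain.
Insert 711: h=3, bucket 3 empty → new chain.
Insert 217: h=1, bucket 1 nonempty → append to chain.
Insert 400: h=4, bucket 4 nonempty → append to chain.
Final buckets:
0: .
1: 637 -> 13 -> 217
2: .
3: 711
4: 172 -> 208 -> 460 -> 400
5: 593
6: .
7: .
8: .
9: .
10: 910
11: 971 -> 647

4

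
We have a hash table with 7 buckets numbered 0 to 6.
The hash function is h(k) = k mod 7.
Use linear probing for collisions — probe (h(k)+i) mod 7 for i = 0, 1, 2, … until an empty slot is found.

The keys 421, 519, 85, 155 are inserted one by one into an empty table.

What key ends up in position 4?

155

421 hashes to 1; slot 1 is free -> place at 1.
519 hashes to 1; 1 taken -> place at 2.
85 hashes to 1; 1,2 taken -> place at 3.
155 hashes to 1; 1,2,3 taken -> place at 4.
Table: [., 421, 519, 85, 155, ., .]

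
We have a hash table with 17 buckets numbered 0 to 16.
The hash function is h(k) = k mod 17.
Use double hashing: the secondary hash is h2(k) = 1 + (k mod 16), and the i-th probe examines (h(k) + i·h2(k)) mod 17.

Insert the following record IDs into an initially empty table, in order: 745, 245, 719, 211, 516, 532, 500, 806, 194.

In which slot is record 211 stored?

Insert 745: h=14, slot 14 empty -> index 14.
Insert 245: h=7, slot 7 empty -> index 7.
Insert 719: h=5, slot 5 empty -> index 5.
Insert 211: h=7, h2=4, slot 7 occupied -> index 11.
Insert 516: h=6, slot 6 empty -> index 6.
Insert 532: h=5, h2=5, slot 5 occupied -> index 10.
Insert 500: h=7, h2=5, slot 7 occupied -> index 12.
Insert 806: h=7, h2=7, slots 7,14 occupied -> index 4.
Insert 194: h=7, h2=3, slots 7,10 occupied -> index 13.
Table: [∅, ∅, ∅, ∅, 806, 719, 516, 245, ∅, ∅, 532, 211, 500, 194, 745, ∅, ∅]

11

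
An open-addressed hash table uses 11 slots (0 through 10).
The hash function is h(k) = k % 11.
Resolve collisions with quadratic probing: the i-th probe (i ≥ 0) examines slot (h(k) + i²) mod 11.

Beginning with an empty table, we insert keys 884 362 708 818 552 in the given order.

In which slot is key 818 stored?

8

884 hashes to 4; slot 4 is free → place at 4.
362 hashes to 10; slot 10 is free → place at 10.
708 hashes to 4; 4 taken → place at 5.
818 hashes to 4; 4,5 taken → place at 8.
552 hashes to 2; slot 2 is free → place at 2.
Table: [-, -, 552, -, 884, 708, -, -, 818, -, 362]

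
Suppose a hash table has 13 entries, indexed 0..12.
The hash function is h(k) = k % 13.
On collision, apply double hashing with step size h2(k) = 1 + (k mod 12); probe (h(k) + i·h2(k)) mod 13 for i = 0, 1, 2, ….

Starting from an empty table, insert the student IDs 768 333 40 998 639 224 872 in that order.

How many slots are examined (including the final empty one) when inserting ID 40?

Insert 768: h=1, slot 1 empty => index 1.
Insert 333: h=8, slot 8 empty => index 8.
Insert 40: h=1, h2=5, slot 1 occupied => index 6.
Insert 998: h=10, slot 10 empty => index 10.
Insert 639: h=2, slot 2 empty => index 2.
Insert 224: h=3, slot 3 empty => index 3.
Insert 872: h=1, h2=9, slots 1,10,6,2 occupied => index 11.
Table: [_, 768, 639, 224, _, _, 40, _, 333, _, 998, 872, _]

2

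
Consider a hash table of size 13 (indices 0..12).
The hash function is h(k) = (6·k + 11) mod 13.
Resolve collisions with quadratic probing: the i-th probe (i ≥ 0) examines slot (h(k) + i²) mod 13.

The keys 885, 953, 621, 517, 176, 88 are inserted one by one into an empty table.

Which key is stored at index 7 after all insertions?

885: h=4 => slot 4
953: h=9 => slot 9
621: h=6 => slot 6
517: h=6, probe 6,7 => slot 7
176: h=1 => slot 1
88: h=6, probe 6,7,10 => slot 10
Table: [∅, 176, ∅, ∅, 885, ∅, 621, 517, ∅, 953, 88, ∅, ∅]

517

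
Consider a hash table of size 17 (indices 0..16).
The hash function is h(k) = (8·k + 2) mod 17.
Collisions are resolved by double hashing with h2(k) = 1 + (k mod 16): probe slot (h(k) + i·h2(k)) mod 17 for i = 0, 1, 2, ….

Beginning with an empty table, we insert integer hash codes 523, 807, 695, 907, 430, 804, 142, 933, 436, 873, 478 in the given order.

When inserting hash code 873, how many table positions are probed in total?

523: h=4 -> slot 4
807: h=15 -> slot 15
695: h=3 -> slot 3
907: h=16 -> slot 16
430: h=8 -> slot 8
804: h=8, h2=5, probe 8,13 -> slot 13
142: h=16, h2=15, probe 16,14 -> slot 14
933: h=3, h2=6, probe 3,9 -> slot 9
436: h=5 -> slot 5
873: h=16, h2=10, probe 16,9,2 -> slot 2
478: h=1 -> slot 1
Table: [∅, 478, 873, 695, 523, 436, ∅, ∅, 430, 933, ∅, ∅, ∅, 804, 142, 807, 907]

3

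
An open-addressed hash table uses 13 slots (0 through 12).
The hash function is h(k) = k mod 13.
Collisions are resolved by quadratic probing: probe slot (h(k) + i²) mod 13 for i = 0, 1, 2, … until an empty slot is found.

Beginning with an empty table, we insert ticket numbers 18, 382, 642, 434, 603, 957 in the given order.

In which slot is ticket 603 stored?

18: h=5 → slot 5
382: h=5, probe 5,6 → slot 6
642: h=5, probe 5,6,9 → slot 9
434: h=5, probe 5,6,9,1 → slot 1
603: h=5, probe 5,6,9,1,8 → slot 8
957: h=8, probe 8,9,12 → slot 12
Table: [—, 434, —, —, —, 18, 382, —, 603, 642, —, —, 957]

8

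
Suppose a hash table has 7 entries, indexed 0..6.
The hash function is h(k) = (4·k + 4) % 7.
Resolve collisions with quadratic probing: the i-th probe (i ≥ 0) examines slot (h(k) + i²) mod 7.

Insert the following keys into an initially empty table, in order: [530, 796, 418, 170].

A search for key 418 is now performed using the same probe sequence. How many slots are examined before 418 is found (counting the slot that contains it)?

3

530 hashes to 3; slot 3 is free -> place at 3.
796 hashes to 3; 3 taken -> place at 4.
418 hashes to 3; 3,4 taken -> place at 0.
170 hashes to 5; slot 5 is free -> place at 5.
Table: [418, ∅, ∅, 530, 796, 170, ∅]
Lookup 418: h=3, probe 3,4,0 → found at 0.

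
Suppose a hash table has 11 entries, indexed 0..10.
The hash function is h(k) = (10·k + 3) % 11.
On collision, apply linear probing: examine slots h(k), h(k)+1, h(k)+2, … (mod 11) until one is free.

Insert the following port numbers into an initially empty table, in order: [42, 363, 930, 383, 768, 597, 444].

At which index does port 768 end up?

42: h=5 => slot 5
363: h=3 => slot 3
930: h=8 => slot 8
383: h=5, probe 5,6 => slot 6
768: h=5, probe 5,6,7 => slot 7
597: h=0 => slot 0
444: h=10 => slot 10
Table: [597, _, _, 363, _, 42, 383, 768, 930, _, 444]

7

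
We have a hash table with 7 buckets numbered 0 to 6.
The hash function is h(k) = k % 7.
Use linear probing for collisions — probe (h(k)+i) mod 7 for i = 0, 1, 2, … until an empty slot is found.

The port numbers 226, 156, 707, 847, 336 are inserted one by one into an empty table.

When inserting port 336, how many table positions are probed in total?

226 hashes to 2; slot 2 is free => place at 2.
156 hashes to 2; 2 taken => place at 3.
707 hashes to 0; slot 0 is free => place at 0.
847 hashes to 0; 0 taken => place at 1.
336 hashes to 0; 0,1,2,3 taken => place at 4.
Table: [707, 847, 226, 156, 336, —, —]

5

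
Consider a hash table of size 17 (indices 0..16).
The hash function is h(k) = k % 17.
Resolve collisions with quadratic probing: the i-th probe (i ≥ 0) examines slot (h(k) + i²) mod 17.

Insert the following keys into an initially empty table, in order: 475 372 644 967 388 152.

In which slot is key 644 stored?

475: h=16 → slot 16
372: h=15 → slot 15
644: h=15, probe 15,16,2 → slot 2
967: h=15, probe 15,16,2,7 → slot 7
388: h=14 → slot 14
152: h=16, probe 16,0 → slot 0
Table: [152, ., 644, ., ., ., ., 967, ., ., ., ., ., ., 388, 372, 475]

2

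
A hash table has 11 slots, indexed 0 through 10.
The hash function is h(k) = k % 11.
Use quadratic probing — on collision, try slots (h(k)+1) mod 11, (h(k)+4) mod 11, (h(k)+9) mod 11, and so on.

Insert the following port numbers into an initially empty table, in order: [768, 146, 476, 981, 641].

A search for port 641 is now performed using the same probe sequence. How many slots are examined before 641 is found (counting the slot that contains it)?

3

Insert 768: h=9, slot 9 empty -> index 9.
Insert 146: h=3, slot 3 empty -> index 3.
Insert 476: h=3, slot 3 occupied -> index 4.
Insert 981: h=2, slot 2 empty -> index 2.
Insert 641: h=3, slots 3,4 occupied -> index 7.
Table: [-, -, 981, 146, 476, -, -, 641, -, 768, -]
Lookup 641: h=3, probe 3,4,7 → found at 7.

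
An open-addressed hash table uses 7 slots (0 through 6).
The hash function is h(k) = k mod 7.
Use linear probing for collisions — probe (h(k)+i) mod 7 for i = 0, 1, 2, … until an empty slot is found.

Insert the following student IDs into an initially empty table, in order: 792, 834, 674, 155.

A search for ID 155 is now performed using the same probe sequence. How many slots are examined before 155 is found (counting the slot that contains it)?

Insert 792: h=1, slot 1 empty => index 1.
Insert 834: h=1, slot 1 occupied => index 2.
Insert 674: h=2, slot 2 occupied => index 3.
Insert 155: h=1, slots 1,2,3 occupied => index 4.
Table: [_, 792, 834, 674, 155, _, _]
Lookup 155: h=1, probe 1,2,3,4 → found at 4.

4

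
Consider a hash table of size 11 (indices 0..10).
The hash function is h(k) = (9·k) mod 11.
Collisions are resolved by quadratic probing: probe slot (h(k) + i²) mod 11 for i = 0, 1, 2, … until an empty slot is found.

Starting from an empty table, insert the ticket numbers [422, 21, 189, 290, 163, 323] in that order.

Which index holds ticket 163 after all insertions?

422 hashes to 3; slot 3 is free => place at 3.
21 hashes to 2; slot 2 is free => place at 2.
189 hashes to 7; slot 7 is free => place at 7.
290 hashes to 3; 3 taken => place at 4.
163 hashes to 4; 4 taken => place at 5.
323 hashes to 3; 3,4,7 taken => place at 1.
Table: [., 323, 21, 422, 290, 163, ., 189, ., ., .]

5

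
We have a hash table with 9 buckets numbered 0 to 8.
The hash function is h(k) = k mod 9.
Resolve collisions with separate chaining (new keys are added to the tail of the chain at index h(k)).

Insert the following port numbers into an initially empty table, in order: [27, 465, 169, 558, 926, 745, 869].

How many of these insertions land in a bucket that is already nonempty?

2

Insert 27: h=0, bucket 0 empty -> new chain.
Insert 465: h=6, bucket 6 empty -> new chain.
Insert 169: h=7, bucket 7 empty -> new chain.
Insert 558: h=0, bucket 0 nonempty -> append to chain.
Insert 926: h=8, bucket 8 empty -> new chain.
Insert 745: h=7, bucket 7 nonempty -> append to chain.
Insert 869: h=5, bucket 5 empty -> new chain.
Final buckets:
0: 27 -> 558
1: -
2: -
3: -
4: -
5: 869
6: 465
7: 169 -> 745
8: 926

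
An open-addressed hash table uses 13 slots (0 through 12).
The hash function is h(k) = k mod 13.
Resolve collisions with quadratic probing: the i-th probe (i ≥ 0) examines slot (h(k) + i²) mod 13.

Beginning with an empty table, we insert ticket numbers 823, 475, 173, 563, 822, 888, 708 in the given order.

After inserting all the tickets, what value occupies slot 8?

563

823 hashes to 4; slot 4 is free → place at 4.
475 hashes to 7; slot 7 is free → place at 7.
173 hashes to 4; 4 taken → place at 5.
563 hashes to 4; 4,5 taken → place at 8.
822 hashes to 3; slot 3 is free → place at 3.
888 hashes to 4; 4,5,8 taken → place at 0.
708 hashes to 6; slot 6 is free → place at 6.
Table: [888, ∅, ∅, 822, 823, 173, 708, 475, 563, ∅, ∅, ∅, ∅]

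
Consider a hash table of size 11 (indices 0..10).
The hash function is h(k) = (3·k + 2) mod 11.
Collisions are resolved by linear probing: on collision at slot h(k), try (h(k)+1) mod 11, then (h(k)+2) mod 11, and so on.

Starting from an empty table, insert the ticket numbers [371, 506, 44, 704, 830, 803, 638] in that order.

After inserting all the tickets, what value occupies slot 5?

Insert 371: h=4, slot 4 empty -> index 4.
Insert 506: h=2, slot 2 empty -> index 2.
Insert 44: h=2, slot 2 occupied -> index 3.
Insert 704: h=2, slots 2,3,4 occupied -> index 5.
Insert 830: h=6, slot 6 empty -> index 6.
Insert 803: h=2, slots 2,3,4,5,6 occupied -> index 7.
Insert 638: h=2, slots 2,3,4,5,6,7 occupied -> index 8.
Table: [., ., 506, 44, 371, 704, 830, 803, 638, ., .]

704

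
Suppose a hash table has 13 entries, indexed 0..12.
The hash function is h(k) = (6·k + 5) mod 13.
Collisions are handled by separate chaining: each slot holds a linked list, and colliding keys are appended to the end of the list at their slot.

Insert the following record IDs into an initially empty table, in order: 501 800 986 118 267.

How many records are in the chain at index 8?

Insert 501: h=8, bucket 8 empty -> new chain.
Insert 800: h=8, bucket 8 nonempty -> append to chain.
Insert 986: h=6, bucket 6 empty -> new chain.
Insert 118: h=11, bucket 11 empty -> new chain.
Insert 267: h=8, bucket 8 nonempty -> append to chain.
Final buckets:
0: _
1: _
2: _
3: _
4: _
5: _
6: 986
7: _
8: 501 -> 800 -> 267
9: _
10: _
11: 118
12: _

3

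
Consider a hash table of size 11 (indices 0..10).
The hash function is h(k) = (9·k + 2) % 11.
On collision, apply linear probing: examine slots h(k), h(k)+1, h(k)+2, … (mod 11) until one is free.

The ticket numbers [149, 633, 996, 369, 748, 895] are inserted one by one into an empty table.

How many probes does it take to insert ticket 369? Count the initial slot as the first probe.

4

149: h=1 -> slot 1
633: h=1, probe 1,2 -> slot 2
996: h=1, probe 1,2,3 -> slot 3
369: h=1, probe 1,2,3,4 -> slot 4
748: h=2, probe 2,3,4,5 -> slot 5
895: h=5, probe 5,6 -> slot 6
Table: [—, 149, 633, 996, 369, 748, 895, —, —, —, —]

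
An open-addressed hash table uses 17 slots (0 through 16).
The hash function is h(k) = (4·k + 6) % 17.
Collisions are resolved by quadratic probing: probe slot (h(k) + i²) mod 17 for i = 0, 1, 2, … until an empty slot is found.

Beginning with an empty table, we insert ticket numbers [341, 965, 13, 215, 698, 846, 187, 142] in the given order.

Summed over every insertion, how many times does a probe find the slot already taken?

Insert 341: h=10, slot 10 empty -> index 10.
Insert 965: h=7, slot 7 empty -> index 7.
Insert 13: h=7, slot 7 occupied -> index 8.
Insert 215: h=16, slot 16 empty -> index 16.
Insert 698: h=10, slot 10 occupied -> index 11.
Insert 846: h=7, slots 7,8,11,16 occupied -> index 6.
Insert 187: h=6, slots 6,7,10 occupied -> index 15.
Insert 142: h=13, slot 13 empty -> index 13.
Table: [_, _, _, _, _, _, 846, 965, 13, _, 341, 698, _, 142, _, 187, 215]

9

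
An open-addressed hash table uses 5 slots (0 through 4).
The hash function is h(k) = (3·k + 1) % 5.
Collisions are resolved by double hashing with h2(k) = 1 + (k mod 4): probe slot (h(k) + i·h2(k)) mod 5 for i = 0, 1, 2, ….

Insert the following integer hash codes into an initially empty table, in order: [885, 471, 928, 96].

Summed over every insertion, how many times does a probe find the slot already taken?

3

885: h=1 -> slot 1
471: h=4 -> slot 4
928: h=0 -> slot 0
96: h=4, h2=1, probe 4,0,1,2 -> slot 2
Table: [928, 885, 96, _, 471]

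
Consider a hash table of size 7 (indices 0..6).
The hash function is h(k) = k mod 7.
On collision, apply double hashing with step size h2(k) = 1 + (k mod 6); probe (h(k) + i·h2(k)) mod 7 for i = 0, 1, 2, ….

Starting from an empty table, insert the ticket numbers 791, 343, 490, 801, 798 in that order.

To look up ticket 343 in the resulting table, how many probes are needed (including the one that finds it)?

791 hashes to 0; slot 0 is free → place at 0.
343 hashes to 0, h2=2; 0 taken → place at 2.
490 hashes to 0, h2=5; 0 taken → place at 5.
801 hashes to 3; slot 3 is free → place at 3.
798 hashes to 0, h2=1; 0 taken → place at 1.
Table: [791, 798, 343, 801, —, 490, —]
Lookup 343: h=0, h2=2, probe 0,2 → found at 2.

2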